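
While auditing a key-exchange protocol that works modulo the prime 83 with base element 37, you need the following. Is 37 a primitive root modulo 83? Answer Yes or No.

φ(83) = 83 − 1 = 82 = 2 · 41.
37 is a primitive root mod 83 iff 37^(φ(83)/q) ≢ 1 for every prime q | φ(83), i.e. q ∈ {2, 41}.
37^41 ≡ 1 (mod 83)  [q = 2: ≡ 1 ✗]
37^2 ≡ 41 (mod 83)  [q = 41: ≢ 1 ✓]
The check at q = 2 fails, so 37 generates a proper subgroup.

No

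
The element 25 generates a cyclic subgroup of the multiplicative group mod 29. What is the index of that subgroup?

4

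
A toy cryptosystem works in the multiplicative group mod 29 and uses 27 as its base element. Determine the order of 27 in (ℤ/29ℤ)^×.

28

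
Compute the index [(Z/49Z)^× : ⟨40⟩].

1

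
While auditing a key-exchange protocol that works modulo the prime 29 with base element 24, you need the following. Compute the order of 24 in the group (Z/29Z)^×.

7

The order of 24 must divide φ(29) = 29 − 1 = 28 = 2^2 · 7.
Divisors of 28: 1, 2, 4, 7, 14, 28.
Compute 24^d (mod 29) for the divisors d until we hit 1:
24^1 ≡ 24 (mod 29)
24^2 ≡ 25 (mod 29)
24^4 ≡ 16 (mod 29)
24^7 ≡ 1 (mod 29) ✓
Therefore the multiplicative order of 24 modulo 29 is 7.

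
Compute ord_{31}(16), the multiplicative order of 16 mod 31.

ord(16) | φ(31) = 31 − 1 = 30 = 2 · 3 · 5.
Divisors of 30: 1, 2, 3, 5, 6, 10, 15, 30.
Compute 16^d (mod 31) for the divisors d until we hit 1:
16^1 ≡ 16
16^2 ≡ 8
16^3 ≡ 4
16^5 ≡ 1
Therefore the multiplicative order of 16 modulo 31 is 5.

5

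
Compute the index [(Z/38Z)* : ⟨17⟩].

2

ord(17) | φ(38) = φ(2)·φ(19) = 1·18 = 18 = 2 · 3^2.
Divisors of 18: 1, 2, 3, 6, 9, 18.
Compute 17^d (mod 38) for the divisors d until we hit 1:
17^1 ≡ 17 (mod 38)
17^2 ≡ 23 (mod 38)
17^3 ≡ 11 (mod 38)
17^6 ≡ 7 (mod 38)
17^9 ≡ 1 (mod 38) ✓
Thus |⟨17⟩| = ord(17) = 9.
Index = |(Z/38Z)^×| / |⟨17⟩| = 18 / 9 = 2.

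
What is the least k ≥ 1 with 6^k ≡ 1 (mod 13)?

By Lagrange's theorem, ord_13(6) divides φ(13) = 13 − 1 = 12 = 2^2 · 3.
Divisors of 12: 1, 2, 3, 4, 6, 12.
Test each divisor d:
6^1 ≡ 6
6^2 ≡ 10
6^3 ≡ 8
6^4 ≡ 9
6^6 ≡ 12
6^12 ≡ 1
The smallest such exponent is 12, so the order of 6 is 12.

12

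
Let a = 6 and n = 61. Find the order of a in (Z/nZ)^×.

By Lagrange's theorem, ord_61(6) divides φ(61) = 61 − 1 = 60 = 2^2 · 3 · 5.
Divisors of 60: 1, 2, 3, 4, 5, 6, 10, 12, 15, 20, 30, 60.
Compute 6^d (mod 61) for the divisors d until we hit 1:
6^1 ≡ 6 (mod 61)
6^2 ≡ 36 (mod 61)
6^3 ≡ 33 (mod 61)
6^4 ≡ 15 (mod 61)
6^5 ≡ 29 (mod 61)
6^6 ≡ 52 (mod 61)
6^10 ≡ 48 (mod 61)
6^12 ≡ 20 (mod 61)
6^15 ≡ 50 (mod 61)
6^20 ≡ 47 (mod 61)
6^30 ≡ 60 (mod 61)
6^60 ≡ 1 (mod 61) ✓
So ord_61(6) = 60.

60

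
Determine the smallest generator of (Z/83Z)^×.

2

φ(83) = 83 − 1 = 82 = 2 · 41.
g is a primitive root iff g^(82/q) ≢ 1 (mod 83) for each prime q ∈ {2, 41}.
g = 2: 2^41 ≡ 82; 2^2 ≡ 4 — none is 1, so 2 is a primitive root.
Hence the least primitive root of 83 is 2.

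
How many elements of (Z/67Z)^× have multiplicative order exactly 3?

2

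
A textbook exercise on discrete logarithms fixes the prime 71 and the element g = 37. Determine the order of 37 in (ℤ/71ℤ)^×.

ord(37) | φ(71) = 71 − 1 = 70 = 2 · 5 · 7.
Divisors of 70: 1, 2, 5, 7, 10, 14, 35, 70.
Evaluate successive powers at the divisors of 70:
37^1 ≡ 37
37^2 ≡ 20
37^5 ≡ 32
37^7 ≡ 1
Hence ord(37) = 7.

7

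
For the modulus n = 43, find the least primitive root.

3

φ(43) = 43 − 1 = 42 = 2 · 3 · 7.
g is a primitive root iff g^(42/q) ≢ 1 (mod 43) for each prime q ∈ {2, 3, 7}.
g = 2: 2^21 ≡ 42; 2^14 ≡ 1 — hits 1, so not a primitive root.
g = 3: 3^21 ≡ 42; 3^14 ≡ 36; 3^6 ≡ 41 — none is 1, so 3 is a primitive root.
The smallest primitive root modulo 43 is 3.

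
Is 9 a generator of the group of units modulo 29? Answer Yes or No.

No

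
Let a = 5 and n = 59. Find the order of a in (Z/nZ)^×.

29

Since 5 ∈ (Z/59Z)^×, its order divides φ(59) = 59 − 1 = 58 = 2 · 29.
Divisors of 58: 1, 2, 29, 58.
Compute 5^d (mod 59) for the divisors d until we hit 1:
5^1 ≡ 5 (mod 59)
5^2 ≡ 25 (mod 59)
5^29 ≡ 1 (mod 59) ✓
So ord_59(5) = 29.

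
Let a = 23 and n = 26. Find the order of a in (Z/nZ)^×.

Since 23 ∈ (Z/26Z)^×, its order divides φ(26) = φ(2)·φ(13) = 1·12 = 12 = 2^2 · 3.
Divisors of 12: 1, 2, 3, 4, 6, 12.
Check 23^d mod 26 for each divisor in increasing order:
23^1 ≡ 23 (mod 26)
23^2 ≡ 9 (mod 26)
23^3 ≡ 25 (mod 26)
23^4 ≡ 3 (mod 26)
23^6 ≡ 1 (mod 26) ✓
Therefore the multiplicative order of 23 modulo 26 is 6.

6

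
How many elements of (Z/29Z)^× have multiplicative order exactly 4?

2

φ(29) = 29 − 1 = 28 = 2^2 · 7.
In a cyclic group of order 28, there are φ(d) elements of order d for each divisor d of 28, and zero for non-divisors.
4 = 2^2 divides 28, and φ(4) = 2.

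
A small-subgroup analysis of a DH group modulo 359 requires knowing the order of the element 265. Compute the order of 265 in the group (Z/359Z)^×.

358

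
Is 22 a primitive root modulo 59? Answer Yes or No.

No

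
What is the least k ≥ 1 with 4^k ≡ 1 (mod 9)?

3

Since 4 ∈ (Z/9Z)^×, its order divides φ(9) = φ(3^2) = 3·(3−1) = 6 = 2 · 3.
Divisors of 6: 1, 2, 3, 6.
Compute 4^d (mod 9) for the divisors d until we hit 1:
4^1 ≡ 4 (mod 9)
4^2 ≡ 7 (mod 9)
4^3 ≡ 1 (mod 9) ✓
Hence ord(4) = 3.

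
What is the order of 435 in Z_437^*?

198

ord(435) | φ(437) = φ(19·23) = (19−1)·(23−1) = 18·22 = 396 = 2^2 · 3^2 · 11.
Divisors of 396: 1, 2, 3, 4, 6, 9, 11, 12, 18, 22, 33, 36, 44, 66, 99, 132, 198, 396.
Evaluate successive powers at the divisors of 396:
435^1 ≡ 435 (mod 437)
435^2 ≡ 4 (mod 437)
435^3 ≡ 429 (mod 437)
435^4 ≡ 16 (mod 437)
435^6 ≡ 64 (mod 437)
435^9 ≡ 362 (mod 437)
435^11 ≡ 137 (mod 437)
435^12 ≡ 163 (mod 437)
435^18 ≡ 381 (mod 437)
435^22 ≡ 415 (mod 437)
435^33 ≡ 45 (mod 437)
435^36 ≡ 77 (mod 437)
435^44 ≡ 47 (mod 437)
435^66 ≡ 277 (mod 437)
435^99 ≡ 229 (mod 437)
435^132 ≡ 254 (mod 437)
435^198 ≡ 1 (mod 437) ✓
Hence ord(435) = 198.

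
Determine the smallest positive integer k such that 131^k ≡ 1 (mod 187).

16

The order of 131 must divide φ(187) = φ(11·17) = (11−1)·(17−1) = 10·16 = 160 = 2^5 · 5.
Divisors of 160: 1, 2, 4, 5, 8, 10, 16, 20, 32, 40, 80, 160.
Check 131^d mod 187 for each divisor in increasing order:
131^1 ≡ 131
131^2 ≡ 144
131^4 ≡ 166
131^5 ≡ 54
131^8 ≡ 67
131^10 ≡ 111
131^16 ≡ 1
So ord_187(131) = 16.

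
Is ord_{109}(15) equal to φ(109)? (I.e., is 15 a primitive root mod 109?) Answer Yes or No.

No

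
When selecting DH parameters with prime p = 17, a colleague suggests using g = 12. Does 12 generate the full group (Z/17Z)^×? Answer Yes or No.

Yes

φ(17) = 17 − 1 = 16 = 2^4.
12 is a primitive root mod 17 iff 12^(φ(17)/q) ≢ 1 for every prime q | φ(17), i.e. q ∈ {2}.
12^8 ≡ 16 (mod 17)  [q = 2: ≢ 1 ✓]
None equal 1, so ord_17(12) = 16: 12 is a primitive root.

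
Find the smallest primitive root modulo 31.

φ(31) = 31 − 1 = 30 = 2 · 3 · 5.
g is a primitive root iff g^(30/q) ≢ 1 (mod 31) for each prime q ∈ {2, 3, 5}.
g = 2: 2^15 ≡ 1 — hits 1, so not a primitive root.
g = 3: 3^15 ≡ 30; 3^10 ≡ 25; 3^6 ≡ 16 — none is 1, so 3 is a primitive root.
So 3 is the smallest generator of (Z/31Z)^×.

3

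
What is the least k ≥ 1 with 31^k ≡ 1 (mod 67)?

66

By Lagrange's theorem, ord_67(31) divides φ(67) = 67 − 1 = 66 = 2 · 3 · 11.
Divisors of 66: 1, 2, 3, 6, 11, 22, 33, 66.
Test each divisor d:
31^1 ≡ 31
31^2 ≡ 23
31^3 ≡ 43
31^6 ≡ 40
31^11 ≡ 30
31^22 ≡ 29
31^33 ≡ 66
31^66 ≡ 1
Hence ord(31) = 66.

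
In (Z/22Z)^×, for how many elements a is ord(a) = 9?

0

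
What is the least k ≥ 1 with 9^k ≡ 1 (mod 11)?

By Lagrange's theorem, ord_11(9) divides φ(11) = 11 − 1 = 10 = 2 · 5.
Divisors of 10: 1, 2, 5, 10.
Check 9^d mod 11 for each divisor in increasing order:
9^1 ≡ 9
9^2 ≡ 4
9^5 ≡ 1
The smallest such exponent is 5, so the order of 9 is 5.

5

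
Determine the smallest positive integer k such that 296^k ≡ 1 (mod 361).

57

ord(296) | φ(361) = φ(19^2) = 19·(19−1) = 342 = 2 · 3^2 · 19.
Divisors of 342: 1, 2, 3, 6, 9, 18, 19, 38, 57, 114, 171, 342.
Compute 296^d (mod 361) for the divisors d until we hit 1:
296^1 ≡ 296 (mod 361)
296^2 ≡ 254 (mod 361)
296^3 ≡ 96 (mod 361)
296^6 ≡ 191 (mod 361)
296^9 ≡ 286 (mod 361)
296^18 ≡ 210 (mod 361)
296^19 ≡ 68 (mod 361)
296^38 ≡ 292 (mod 361)
296^57 ≡ 1 (mod 361) ✓
Therefore the multiplicative order of 296 modulo 361 is 57.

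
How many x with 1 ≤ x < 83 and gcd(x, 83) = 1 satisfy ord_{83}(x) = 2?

1

φ(83) = 83 − 1 = 82 = 2 · 41.
(Z/83Z)^× is cyclic (|G| = 82); a cyclic group of order m has exactly φ(d) elements of each order d | m, and none otherwise.
2 | 82, and φ(2) = 2 − 1 = 1.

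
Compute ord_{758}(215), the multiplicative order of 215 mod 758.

378

Since 215 ∈ (Z/758Z)^×, its order divides φ(758) = φ(2)·φ(379) = 1·378 = 378 = 2 · 3^3 · 7.
Divisors of 378: 1, 2, 3, 6, 7, 9, 14, 18, 21, 27, 42, 54, 63, 126, 189, 378.
Check 215^d mod 758 for each divisor in increasing order:
215^1 ≡ 215 (mod 758)
215^2 ≡ 745 (mod 758)
215^3 ≡ 237 (mod 758)
215^6 ≡ 77 (mod 758)
215^7 ≡ 637 (mod 758)
215^9 ≡ 57 (mod 758)
215^14 ≡ 239 (mod 758)
215^18 ≡ 217 (mod 758)
215^21 ≡ 643 (mod 758)
215^27 ≡ 241 (mod 758)
215^42 ≡ 339 (mod 758)
215^54 ≡ 473 (mod 758)
215^63 ≡ 431 (mod 758)
215^126 ≡ 51 (mod 758)
215^189 ≡ 757 (mod 758)
215^378 ≡ 1 (mod 758) ✓
Hence ord(215) = 378.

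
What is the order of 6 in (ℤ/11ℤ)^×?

ord(6) | φ(11) = 11 − 1 = 10 = 2 · 5.
Divisors of 10: 1, 2, 5, 10.
Test each divisor d:
6^1 ≡ 6
6^2 ≡ 3
6^5 ≡ 10
6^10 ≡ 1
The smallest such exponent is 10, so the order of 6 is 10.

10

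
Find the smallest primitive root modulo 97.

5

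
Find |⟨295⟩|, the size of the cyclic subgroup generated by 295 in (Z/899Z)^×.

70

The order of 295 must divide φ(899) = φ(29·31) = (29−1)·(31−1) = 28·30 = 840 = 2^3 · 3 · 5 · 7.
Divisors of 840: 1, 2, 3, 4, 5, 6, 7, 8, 10, 12, 14, 15, 20, 21, 24, 28, 30, 35, 40, 42, 56, 60, 70, 84, 105, 120, 140, 168, 210, 280, 420, 840.
Test each divisor d:
295^1 ≡ 295 (mod 899)
295^2 ≡ 721 (mod 899)
295^3 ≡ 531 (mod 899)
295^4 ≡ 219 (mod 899)
295^5 ≡ 776 (mod 899)
295^6 ≡ 574 (mod 899)
295^7 ≡ 318 (mod 899)
295^8 ≡ 314 (mod 899)
295^10 ≡ 745 (mod 899)
295^12 ≡ 442 (mod 899)
295^14 ≡ 436 (mod 899)
295^15 ≡ 63 (mod 899)
295^20 ≡ 342 (mod 899)
295^21 ≡ 202 (mod 899)
295^24 ≡ 281 (mod 899)
295^28 ≡ 407 (mod 899)
295^30 ≡ 373 (mod 899)
295^35 ≡ 869 (mod 899)
295^40 ≡ 94 (mod 899)
295^42 ≡ 349 (mod 899)
295^56 ≡ 233 (mod 899)
295^60 ≡ 683 (mod 899)
295^70 ≡ 1 (mod 899) ✓
Therefore the multiplicative order of 295 modulo 899 is 70.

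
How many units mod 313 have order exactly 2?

1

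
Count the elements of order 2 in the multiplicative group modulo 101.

1

φ(101) = 101 − 1 = 100 = 2^2 · 5^2.
Since (Z/101Z)^× is cyclic of order 100, the number of elements of order d is φ(d) when d | 100 and 0 otherwise.
2 | 100, and φ(2) = 2 − 1 = 1.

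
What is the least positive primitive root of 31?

3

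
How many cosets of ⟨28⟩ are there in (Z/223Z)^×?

By Lagrange's theorem, ord_223(28) divides φ(223) = 223 − 1 = 222 = 2 · 3 · 37.
Divisors of 222: 1, 2, 3, 6, 37, 74, 111, 222.
Compute 28^d (mod 223) for the divisors d until we hit 1:
28^1 ≡ 28 (mod 223)
28^2 ≡ 115 (mod 223)
28^3 ≡ 98 (mod 223)
28^6 ≡ 15 (mod 223)
28^37 ≡ 1 (mod 223) ✓
Thus |⟨28⟩| = ord(28) = 37.
[(Z/223Z)^× : ⟨28⟩] = 222/37 = 6.

6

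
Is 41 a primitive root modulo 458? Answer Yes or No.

Yes

φ(458) = φ(2)·φ(229) = 1·228 = 228 = 2^2 · 3 · 19.
41 is a primitive root mod 458 iff 41^(φ(458)/q) ≢ 1 for every prime q | φ(458), i.e. q ∈ {2, 3, 19}.
41^114 ≡ 457 (mod 458)  [q = 2: ≢ 1 ✓]
41^76 ≡ 323 (mod 458)  [q = 3: ≢ 1 ✓]
41^12 ≡ 203 (mod 458)  [q = 19: ≢ 1 ✓]
None equal 1, so ord_458(41) = 228: 41 is a primitive root.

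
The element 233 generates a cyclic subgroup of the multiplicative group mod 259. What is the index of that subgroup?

ord(233) | φ(259) = φ(7·37) = (7−1)·(37−1) = 6·36 = 216 = 2^3 · 3^3.
Divisors of 216: 1, 2, 3, 4, 6, 8, 9, 12, 18, 24, 27, 36, 54, 72, 108, 216.
Compute 233^d (mod 259) for the divisors d until we hit 1:
233^1 ≡ 233 (mod 259)
233^2 ≡ 158 (mod 259)
233^3 ≡ 36 (mod 259)
233^4 ≡ 100 (mod 259)
233^6 ≡ 1 (mod 259) ✓
Thus |⟨233⟩| = ord(233) = 6.
[(Z/259Z)^× : ⟨233⟩] = 216/6 = 36.

36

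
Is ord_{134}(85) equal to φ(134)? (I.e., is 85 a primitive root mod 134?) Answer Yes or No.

φ(134) = φ(2)·φ(67) = 1·66 = 66 = 2 · 3 · 11.
Test 85^(66/q) mod 134 for each prime factor q of 66:
85^33 ≡ 133 (mod 134)  [q = 2: ≢ 1 ✓]
85^22 ≡ 37 (mod 134)  [q = 3: ≢ 1 ✓]
85^6 ≡ 9 (mod 134)  [q = 11: ≢ 1 ✓]
Every test exponent gives a nontrivial residue, hence 85 generates the full group.

Yes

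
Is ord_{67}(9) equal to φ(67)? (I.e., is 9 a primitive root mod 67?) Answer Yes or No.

No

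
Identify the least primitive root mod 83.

φ(83) = 83 − 1 = 82 = 2 · 41.
g is a primitive root iff g^(82/q) ≢ 1 (mod 83) for each prime q ∈ {2, 41}.
g = 2: 2^41 ≡ 82; 2^2 ≡ 4 — none is 1, so 2 is a primitive root.
The smallest primitive root modulo 83 is 2.

2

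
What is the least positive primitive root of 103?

5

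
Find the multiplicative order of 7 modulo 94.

23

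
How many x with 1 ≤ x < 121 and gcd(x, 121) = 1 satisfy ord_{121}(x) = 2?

φ(121) = φ(11^2) = 11·(11−1) = 110 = 2 · 5 · 11.
(Z/121Z)^× is cyclic (|G| = 110); a cyclic group of order m has exactly φ(d) elements of each order d | m, and none otherwise.
2 | 110, and φ(2) = 2 − 1 = 1.

1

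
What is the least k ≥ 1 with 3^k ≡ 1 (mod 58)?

28

ord(3) | φ(58) = φ(2)·φ(29) = 1·28 = 28 = 2^2 · 7.
Divisors of 28: 1, 2, 4, 7, 14, 28.
Evaluate successive powers at the divisors of 28:
3^1 ≡ 3
3^2 ≡ 9
3^4 ≡ 23
3^7 ≡ 41
3^14 ≡ 57
3^28 ≡ 1
The smallest such exponent is 28, so the order of 3 is 28.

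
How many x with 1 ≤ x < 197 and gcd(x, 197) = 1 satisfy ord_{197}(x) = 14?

6

φ(197) = 197 − 1 = 196 = 2^2 · 7^2.
In a cyclic group of order 196, there are φ(d) elements of order d for each divisor d of 196, and zero for non-divisors.
14 = 2 · 7 divides 196, and φ(14) = 6.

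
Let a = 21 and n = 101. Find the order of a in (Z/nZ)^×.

50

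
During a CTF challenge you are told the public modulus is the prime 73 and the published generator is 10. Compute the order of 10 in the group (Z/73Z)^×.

8

Since 10 ∈ (Z/73Z)^×, its order divides φ(73) = 73 − 1 = 72 = 2^3 · 3^2.
Divisors of 72: 1, 2, 3, 4, 6, 8, 9, 12, 18, 24, 36, 72.
Check 10^d mod 73 for each divisor in increasing order:
10^1 ≡ 10
10^2 ≡ 27
10^3 ≡ 51
10^4 ≡ 72
10^6 ≡ 46
10^8 ≡ 1
The smallest such exponent is 8, so the order of 10 is 8.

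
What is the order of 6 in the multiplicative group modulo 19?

By Lagrange's theorem, ord_19(6) divides φ(19) = 19 − 1 = 18 = 2 · 3^2.
Divisors of 18: 1, 2, 3, 6, 9, 18.
Test each divisor d:
6^1 ≡ 6
6^2 ≡ 17
6^3 ≡ 7
6^6 ≡ 11
6^9 ≡ 1
So ord_19(6) = 9.

9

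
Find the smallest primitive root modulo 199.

φ(199) = 199 − 1 = 198 = 2 · 3^2 · 11.
Test candidates g = 2, 3, … against the prime factors q ∈ {2, 3, 11} of φ(199): g is a generator iff g^(198/q) ≢ 1 for every such q.
g = 2: 2^99 ≡ 1 — hits 1, so not a primitive root.
g = 3: 3^99 ≡ 198; 3^66 ≡ 106; 3^18 ≡ 125 — none is 1, so 3 is a primitive root.
The smallest primitive root modulo 199 is 3.

3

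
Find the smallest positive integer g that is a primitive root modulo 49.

φ(49) = φ(7^2) = 7·(7−1) = 42 = 2 · 3 · 7.
g is a primitive root iff g^(42/q) ≢ 1 (mod 49) for each prime q ∈ {2, 3, 7}.
g = 2: 2^21 ≡ 1 — hits 1, so not a primitive root.
g = 3: 3^21 ≡ 48; 3^14 ≡ 30; 3^6 ≡ 43 — none is 1, so 3 is a primitive root.
Hence the least primitive root of 49 is 3.

3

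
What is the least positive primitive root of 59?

2

φ(59) = 59 − 1 = 58 = 2 · 29.
g is a primitive root iff g^(58/q) ≢ 1 (mod 59) for each prime q ∈ {2, 29}.
g = 2: 2^29 ≡ 58; 2^2 ≡ 4 — none is 1, so 2 is a primitive root.
Hence the least primitive root of 59 is 2.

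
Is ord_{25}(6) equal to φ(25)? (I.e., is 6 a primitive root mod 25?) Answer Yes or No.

No

φ(25) = φ(5^2) = 5·(5−1) = 20 = 2^2 · 5.
6 is a primitive root mod 25 iff 6^(φ(25)/q) ≢ 1 for every prime q | φ(25), i.e. q ∈ {2, 5}.
6^10 ≡ 1 (mod 25)  [q = 2: ≡ 1 ✗]
6^4 ≡ 21 (mod 25)  [q = 5: ≢ 1 ✓]
6^10 ≡ 1 shows ord(6) | 10, strictly less than φ(25); not a primitive root.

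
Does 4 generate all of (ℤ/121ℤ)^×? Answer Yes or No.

φ(121) = φ(11^2) = 11·(11−1) = 110 = 2 · 5 · 11.
It suffices to check that the order of 4 is not a proper divisor of 110: compute 4^(110/q) for q ∈ {2, 5, 11}.
4^55 ≡ 1 (mod 121)  [q = 2: ≡ 1 ✗]
4^22 ≡ 27 (mod 121)  [q = 5: ≢ 1 ✓]
4^10 ≡ 111 (mod 121)  [q = 11: ≢ 1 ✓]
The check at q = 2 fails, so 4 generates a proper subgroup.

No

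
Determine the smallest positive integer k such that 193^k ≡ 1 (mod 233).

ord(193) | φ(233) = 233 − 1 = 232 = 2^3 · 29.
Divisors of 232: 1, 2, 4, 8, 29, 58, 116, 232.
Compute 193^d (mod 233) for the divisors d until we hit 1:
193^1 ≡ 193 (mod 233)
193^2 ≡ 202 (mod 233)
193^4 ≡ 29 (mod 233)
193^8 ≡ 142 (mod 233)
193^29 ≡ 221 (mod 233)
193^58 ≡ 144 (mod 233)
193^116 ≡ 232 (mod 233)
193^232 ≡ 1 (mod 233) ✓
Hence ord(193) = 232.

232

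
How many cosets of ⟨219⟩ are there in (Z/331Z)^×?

The order of 219 must divide φ(331) = 331 − 1 = 330 = 2 · 3 · 5 · 11.
Divisors of 330: 1, 2, 3, 5, 6, 10, 11, 15, 22, 30, 33, 55, 66, 110, 165, 330.
Test each divisor d:
219^1 ≡ 219 (mod 331)
219^2 ≡ 297 (mod 331)
219^3 ≡ 167 (mod 331)
219^5 ≡ 280 (mod 331)
219^6 ≡ 85 (mod 331)
219^10 ≡ 284 (mod 331)
219^11 ≡ 299 (mod 331)
219^15 ≡ 80 (mod 331)
219^22 ≡ 31 (mod 331)
219^30 ≡ 111 (mod 331)
219^33 ≡ 1 (mod 331) ✓
So ord_331(219) = 33, hence |⟨219⟩| = 33.
The index is φ(331) / ord(219) = 330 / 33 = 10.

10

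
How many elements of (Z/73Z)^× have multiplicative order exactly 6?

φ(73) = 73 − 1 = 72 = 2^3 · 3^2.
(Z/73Z)^× is cyclic (|G| = 72); a cyclic group of order m has exactly φ(d) elements of each order d | m, and none otherwise.
6 = 2 · 3 divides 72, and φ(6) = 2.

2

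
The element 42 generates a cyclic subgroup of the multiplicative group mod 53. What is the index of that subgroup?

By Lagrange's theorem, ord_53(42) divides φ(53) = 53 − 1 = 52 = 2^2 · 13.
Divisors of 52: 1, 2, 4, 13, 26, 52.
Check 42^d mod 53 for each divisor in increasing order:
42^1 ≡ 42 (mod 53)
42^2 ≡ 15 (mod 53)
42^4 ≡ 13 (mod 53)
42^13 ≡ 1 (mod 53) ✓
Thus |⟨42⟩| = ord(42) = 13.
[(Z/53Z)^× : ⟨42⟩] = 52/13 = 4.

4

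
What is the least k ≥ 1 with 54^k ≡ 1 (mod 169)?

ord(54) | φ(169) = φ(13^2) = 13·(13−1) = 156 = 2^2 · 3 · 13.
Divisors of 156: 1, 2, 3, 4, 6, 12, 13, 26, 39, 52, 78, 156.
Check 54^d mod 169 for each divisor in increasing order:
54^1 ≡ 54 (mod 169)
54^2 ≡ 43 (mod 169)
54^3 ≡ 125 (mod 169)
54^4 ≡ 159 (mod 169)
54^6 ≡ 77 (mod 169)
54^12 ≡ 14 (mod 169)
54^13 ≡ 80 (mod 169)
54^26 ≡ 147 (mod 169)
54^39 ≡ 99 (mod 169)
54^52 ≡ 146 (mod 169)
54^78 ≡ 168 (mod 169)
54^156 ≡ 1 (mod 169) ✓
Hence ord(54) = 156.

156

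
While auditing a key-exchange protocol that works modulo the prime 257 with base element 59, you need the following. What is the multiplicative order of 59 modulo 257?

The order of 59 must divide φ(257) = 257 − 1 = 256 = 2^8.
Divisors of 256: 1, 2, 4, 8, 16, 32, 64, 128, 256.
Evaluate successive powers at the divisors of 256:
59^1 ≡ 59 (mod 257)
59^2 ≡ 140 (mod 257)
59^4 ≡ 68 (mod 257)
59^8 ≡ 255 (mod 257)
59^16 ≡ 4 (mod 257)
59^32 ≡ 16 (mod 257)
59^64 ≡ 256 (mod 257)
59^128 ≡ 1 (mod 257) ✓
Hence ord(59) = 128.

128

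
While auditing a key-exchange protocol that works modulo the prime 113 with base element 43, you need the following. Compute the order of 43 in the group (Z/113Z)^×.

112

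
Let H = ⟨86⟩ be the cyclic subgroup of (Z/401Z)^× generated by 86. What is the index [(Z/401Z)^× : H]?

8

By Lagrange's theorem, ord_401(86) divides φ(401) = 401 − 1 = 400 = 2^4 · 5^2.
Divisors of 400: 1, 2, 4, 5, 8, 10, 16, 20, 25, 40, 50, 80, 100, 200, 400.
Evaluate successive powers at the divisors of 400:
86^1 ≡ 86
86^2 ≡ 178
86^4 ≡ 5
86^5 ≡ 29
86^8 ≡ 25
86^10 ≡ 39
86^16 ≡ 224
86^20 ≡ 318
86^25 ≡ 400
86^40 ≡ 72
86^50 ≡ 1
The order of 86 is 50, so the subgroup it generates has 50 elements.
The index is φ(401) / ord(86) = 400 / 50 = 8.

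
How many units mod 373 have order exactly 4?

φ(373) = 373 − 1 = 372 = 2^2 · 3 · 31.
Since (Z/373Z)^× is cyclic of order 372, the number of elements of order d is φ(d) when d | 372 and 0 otherwise.
4 = 2^2 divides 372, and φ(4) = 2.

2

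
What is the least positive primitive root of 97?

φ(97) = 97 − 1 = 96 = 2^5 · 3.
Test candidates g = 2, 3, … against the prime factors q ∈ {2, 3} of φ(97): g is a generator iff g^(96/q) ≢ 1 for every such q.
g = 2: 2^48 ≡ 1 — hits 1, so not a primitive root.
g = 3: 3^48 ≡ 1 — hits 1, so not a primitive root.
g = 4: 4^48 ≡ 1 — hits 1, so not a primitive root.
g = 5: 5^48 ≡ 96; 5^32 ≡ 35 — none is 1, so 5 is a primitive root.
The smallest primitive root modulo 97 is 5.

5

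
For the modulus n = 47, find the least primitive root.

5

φ(47) = 47 − 1 = 46 = 2 · 23.
g is a primitive root iff g^(46/q) ≢ 1 (mod 47) for each prime q ∈ {2, 23}.
g = 2: 2^23 ≡ 1 — hits 1, so not a primitive root.
g = 3: 3^23 ≡ 1 — hits 1, so not a primitive root.
g = 4: 4^23 ≡ 1 — hits 1, so not a primitive root.
g = 5: 5^23 ≡ 46; 5^2 ≡ 25 — none is 1, so 5 is a primitive root.
So 5 is the smallest generator of (Z/47Z)^×.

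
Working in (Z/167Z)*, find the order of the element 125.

166

Since 125 ∈ (Z/167Z)^×, its order divides φ(167) = 167 − 1 = 166 = 2 · 83.
Divisors of 166: 1, 2, 83, 166.
Evaluate successive powers at the divisors of 166:
125^1 ≡ 125 (mod 167)
125^2 ≡ 94 (mod 167)
125^83 ≡ 166 (mod 167)
125^166 ≡ 1 (mod 167) ✓
So ord_167(125) = 166.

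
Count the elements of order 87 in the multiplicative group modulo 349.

56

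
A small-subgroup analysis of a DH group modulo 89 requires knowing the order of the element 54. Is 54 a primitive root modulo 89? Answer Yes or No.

Yes

φ(89) = 89 − 1 = 88 = 2^3 · 11.
An element g generates (Z/89Z)^× iff g^(88/q) ≢ 1 (mod 89) for each prime q ∈ {2, 11}.
54^44 ≡ 88 (mod 89)  [q = 2: ≢ 1 ✓]
54^8 ≡ 16 (mod 89)  [q = 11: ≢ 1 ✓]
None equal 1, so ord_89(54) = 88: 54 is a primitive root.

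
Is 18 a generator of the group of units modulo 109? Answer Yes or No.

Yes

φ(109) = 109 − 1 = 108 = 2^2 · 3^3.
An element g generates (Z/109Z)^× iff g^(108/q) ≢ 1 (mod 109) for each prime q ∈ {2, 3}.
18^54 ≡ 108 (mod 109)  [q = 2: ≢ 1 ✓]
18^36 ≡ 45 (mod 109)  [q = 3: ≢ 1 ✓]
Every test exponent gives a nontrivial residue, hence 18 generates the full group.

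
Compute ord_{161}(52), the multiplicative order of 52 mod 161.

66

By Lagrange's theorem, ord_161(52) divides φ(161) = φ(7·23) = (7−1)·(23−1) = 6·22 = 132 = 2^2 · 3 · 11.
Divisors of 132: 1, 2, 3, 4, 6, 11, 12, 22, 33, 44, 66, 132.
Evaluate successive powers at the divisors of 132:
52^1 ≡ 52
52^2 ≡ 128
52^3 ≡ 55
52^4 ≡ 123
52^6 ≡ 127
52^11 ≡ 47
52^12 ≡ 29
52^22 ≡ 116
52^33 ≡ 139
52^44 ≡ 93
52^66 ≡ 1
Therefore the multiplicative order of 52 modulo 161 is 66.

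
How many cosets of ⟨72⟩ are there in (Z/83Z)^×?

By Lagrange's theorem, ord_83(72) divides φ(83) = 83 − 1 = 82 = 2 · 41.
Divisors of 82: 1, 2, 41, 82.
Evaluate successive powers at the divisors of 82:
72^1 ≡ 72 (mod 83)
72^2 ≡ 38 (mod 83)
72^41 ≡ 82 (mod 83)
72^82 ≡ 1 (mod 83) ✓
Thus |⟨72⟩| = ord(72) = 82.
The index is φ(83) / ord(72) = 82 / 82 = 1.

1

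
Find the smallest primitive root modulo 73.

φ(73) = 73 − 1 = 72 = 2^3 · 3^2.
g is a primitive root iff g^(72/q) ≢ 1 (mod 73) for each prime q ∈ {2, 3}.
g = 2: 2^36 ≡ 1 — hits 1, so not a primitive root.
g = 3: 3^36 ≡ 1 — hits 1, so not a primitive root.
g = 4: 4^36 ≡ 1 — hits 1, so not a primitive root.
g = 5: 5^36 ≡ 72; 5^24 ≡ 8 — none is 1, so 5 is a primitive root.
So 5 is the smallest generator of (Z/73Z)^×.

5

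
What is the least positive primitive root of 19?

2

φ(19) = 19 − 1 = 18 = 2 · 3^2.
g is a primitive root iff g^(18/q) ≢ 1 (mod 19) for each prime q ∈ {2, 3}.
g = 2: 2^9 ≡ 18; 2^6 ≡ 7 — none is 1, so 2 is a primitive root.
So 2 is the smallest generator of (Z/19Z)^×.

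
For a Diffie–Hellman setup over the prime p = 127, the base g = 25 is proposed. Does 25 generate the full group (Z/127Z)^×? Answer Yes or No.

No

φ(127) = 127 − 1 = 126 = 2 · 3^2 · 7.
It suffices to check that the order of 25 is not a proper divisor of 126: compute 25^(126/q) for q ∈ {2, 3, 7}.
25^63 ≡ 1 (mod 127)  [q = 2: ≡ 1 ✗]
25^42 ≡ 1 (mod 127)  [q = 3: ≡ 1 ✗]
25^18 ≡ 32 (mod 127)  [q = 7: ≢ 1 ✓]
25^63 ≡ 1 shows ord(25) | 63, strictly less than φ(127); not a primitive root.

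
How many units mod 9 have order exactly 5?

φ(9) = φ(3^2) = 3·(3−1) = 6 = 2 · 3.
In a cyclic group of order 6, there are φ(d) elements of order d for each divisor d of 6, and zero for non-divisors.
5 does not divide 6, so no element of (Z/9Z)^× has order 5.

0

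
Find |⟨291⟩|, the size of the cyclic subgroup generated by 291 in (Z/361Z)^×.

171

ord(291) | φ(361) = φ(19^2) = 19·(19−1) = 342 = 2 · 3^2 · 19.
Divisors of 342: 1, 2, 3, 6, 9, 18, 19, 38, 57, 114, 171, 342.
Check 291^d mod 361 for each divisor in increasing order:
291^1 ≡ 291 (mod 361)
291^2 ≡ 207 (mod 361)
291^3 ≡ 311 (mod 361)
291^6 ≡ 334 (mod 361)
291^9 ≡ 267 (mod 361)
291^18 ≡ 172 (mod 361)
291^19 ≡ 234 (mod 361)
291^38 ≡ 245 (mod 361)
291^57 ≡ 292 (mod 361)
291^114 ≡ 68 (mod 361)
291^171 ≡ 1 (mod 361) ✓
Hence ord(291) = 171.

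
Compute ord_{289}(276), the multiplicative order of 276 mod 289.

The order of 276 must divide φ(289) = φ(17^2) = 17·(17−1) = 272 = 2^4 · 17.
Divisors of 272: 1, 2, 4, 8, 16, 17, 34, 68, 136, 272.
Evaluate successive powers at the divisors of 272:
276^1 ≡ 276 (mod 289)
276^2 ≡ 169 (mod 289)
276^4 ≡ 239 (mod 289)
276^8 ≡ 188 (mod 289)
276^16 ≡ 86 (mod 289)
276^17 ≡ 38 (mod 289)
276^34 ≡ 288 (mod 289)
276^68 ≡ 1 (mod 289) ✓
So ord_289(276) = 68.

68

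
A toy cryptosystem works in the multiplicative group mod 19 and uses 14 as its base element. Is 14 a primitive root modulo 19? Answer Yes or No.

Yes

φ(19) = 19 − 1 = 18 = 2 · 3^2.
An element g generates (Z/19Z)^× iff g^(18/q) ≢ 1 (mod 19) for each prime q ∈ {2, 3}.
14^9 ≡ 18 (mod 19)  [q = 2: ≢ 1 ✓]
14^6 ≡ 7 (mod 19)  [q = 3: ≢ 1 ✓]
All checks pass, so 14 has order 18 and is a primitive root modulo 19.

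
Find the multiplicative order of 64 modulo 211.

35

Since 64 ∈ (Z/211Z)^×, its order divides φ(211) = 211 − 1 = 210 = 2 · 3 · 5 · 7.
Divisors of 210: 1, 2, 3, 5, 6, 7, 10, 14, 15, 21, 30, 35, 42, 70, 105, 210.
Check 64^d mod 211 for each divisor in increasing order:
64^1 ≡ 64 (mod 211)
64^2 ≡ 87 (mod 211)
64^3 ≡ 82 (mod 211)
64^5 ≡ 171 (mod 211)
64^6 ≡ 183 (mod 211)
64^7 ≡ 107 (mod 211)
64^10 ≡ 123 (mod 211)
64^14 ≡ 55 (mod 211)
64^15 ≡ 144 (mod 211)
64^21 ≡ 188 (mod 211)
64^30 ≡ 58 (mod 211)
64^35 ≡ 1 (mod 211) ✓
The smallest such exponent is 35, so the order of 64 is 35.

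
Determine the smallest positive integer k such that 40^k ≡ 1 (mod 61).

ord(40) | φ(61) = 61 − 1 = 60 = 2^2 · 3 · 5.
Divisors of 60: 1, 2, 3, 4, 5, 6, 10, 12, 15, 20, 30, 60.
Test each divisor d:
40^1 ≡ 40 (mod 61)
40^2 ≡ 14 (mod 61)
40^3 ≡ 11 (mod 61)
40^4 ≡ 13 (mod 61)
40^5 ≡ 32 (mod 61)
40^6 ≡ 60 (mod 61)
40^10 ≡ 48 (mod 61)
40^12 ≡ 1 (mod 61) ✓
Hence ord(40) = 12.

12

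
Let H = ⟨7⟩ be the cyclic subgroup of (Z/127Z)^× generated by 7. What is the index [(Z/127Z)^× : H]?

ord(7) | φ(127) = 127 − 1 = 126 = 2 · 3^2 · 7.
Divisors of 126: 1, 2, 3, 6, 7, 9, 14, 18, 21, 42, 63, 126.
Evaluate successive powers at the divisors of 126:
7^1 ≡ 7
7^2 ≡ 49
7^3 ≡ 89
7^6 ≡ 47
7^7 ≡ 75
7^9 ≡ 119
7^14 ≡ 37
7^18 ≡ 64
7^21 ≡ 108
7^42 ≡ 107
7^63 ≡ 126
7^126 ≡ 1
Thus |⟨7⟩| = ord(7) = 126.
The index is φ(127) / ord(7) = 126 / 126 = 1.

1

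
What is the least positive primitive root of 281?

φ(281) = 281 − 1 = 280 = 2^3 · 5 · 7.
g is a primitive root iff g^(280/q) ≢ 1 (mod 281) for each prime q ∈ {2, 5, 7}.
g = 2: 2^140 ≡ 1 — hits 1, so not a primitive root.
g = 3: 3^140 ≡ 280; 3^56 ≡ 86; 3^40 ≡ 249 — none is 1, so 3 is a primitive root.
The smallest primitive root modulo 281 is 3.

3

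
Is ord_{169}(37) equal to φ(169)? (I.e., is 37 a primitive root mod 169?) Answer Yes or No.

Yes

φ(169) = φ(13^2) = 13·(13−1) = 156 = 2^2 · 3 · 13.
An element g generates (Z/169Z)^× iff g^(156/q) ≢ 1 (mod 169) for each prime q ∈ {2, 3, 13}.
37^78 ≡ 168 (mod 169)  [q = 2: ≢ 1 ✓]
37^52 ≡ 146 (mod 169)  [q = 3: ≢ 1 ✓]
37^12 ≡ 144 (mod 169)  [q = 13: ≢ 1 ✓]
Every test exponent gives a nontrivial residue, hence 37 generates the full group.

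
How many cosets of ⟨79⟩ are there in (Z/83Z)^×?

By Lagrange's theorem, ord_83(79) divides φ(83) = 83 − 1 = 82 = 2 · 41.
Divisors of 82: 1, 2, 41, 82.
Check 79^d mod 83 for each divisor in increasing order:
79^1 ≡ 79 (mod 83)
79^2 ≡ 16 (mod 83)
79^41 ≡ 82 (mod 83)
79^82 ≡ 1 (mod 83) ✓
The order of 79 is 82, so the subgroup it generates has 82 elements.
Index = |(Z/83Z)^×| / |⟨79⟩| = 82 / 82 = 1.

1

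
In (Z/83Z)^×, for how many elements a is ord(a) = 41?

40

φ(83) = 83 − 1 = 82 = 2 · 41.
(Z/83Z)^× is cyclic (|G| = 82); a cyclic group of order m has exactly φ(d) elements of each order d | m, and none otherwise.
41 | 82, and φ(41) = 41 − 1 = 40.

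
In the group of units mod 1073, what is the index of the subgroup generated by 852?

Since 852 ∈ (Z/1073Z)^×, its order divides φ(1073) = φ(29·37) = (29−1)·(37−1) = 28·36 = 1008 = 2^4 · 3^2 · 7.
Divisors of 1008: 1, 2, 3, 4, 6, 7, 8, 9, 12, 14, 16, 18, 21, 24, 28, 36, 42, 48, 56, 63, 72, 84, 112, 126, 144, 168, 252, 336, 504, 1008.
Check 852^d mod 1073 for each divisor in increasing order:
852^1 ≡ 852 (mod 1073)
852^2 ≡ 556 (mod 1073)
852^3 ≡ 519 (mod 1073)
852^4 ≡ 112 (mod 1073)
852^6 ≡ 38 (mod 1073)
852^7 ≡ 186 (mod 1073)
852^8 ≡ 741 (mod 1073)
852^9 ≡ 408 (mod 1073)
852^12 ≡ 371 (mod 1073)
852^14 ≡ 260 (mod 1073)
852^16 ≡ 778 (mod 1073)
852^18 ≡ 149 (mod 1073)
852^21 ≡ 75 (mod 1073)
852^24 ≡ 297 (mod 1073)
852^28 ≡ 1 (mod 1073) ✓
The order of 852 is 28, so the subgroup it generates has 28 elements.
[(Z/1073Z)^× : ⟨852⟩] = 1008/28 = 36.

36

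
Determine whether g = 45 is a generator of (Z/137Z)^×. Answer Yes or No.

Yes

φ(137) = 137 − 1 = 136 = 2^3 · 17.
An element g generates (Z/137Z)^× iff g^(136/q) ≢ 1 (mod 137) for each prime q ∈ {2, 17}.
45^68 ≡ 136 (mod 137)  [q = 2: ≢ 1 ✓]
45^8 ≡ 56 (mod 137)  [q = 17: ≢ 1 ✓]
None equal 1, so ord_137(45) = 136: 45 is a primitive root.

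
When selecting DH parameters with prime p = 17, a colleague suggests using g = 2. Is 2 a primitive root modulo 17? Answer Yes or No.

φ(17) = 17 − 1 = 16 = 2^4.
An element g generates (Z/17Z)^× iff g^(16/q) ≢ 1 (mod 17) for each prime q ∈ {2}.
2^8 ≡ 1 (mod 17)  [q = 2: ≡ 1 ✗]
Since 2^8 ≡ 1, the order of 2 divides 8 < 16, so 2 is not a primitive root.

No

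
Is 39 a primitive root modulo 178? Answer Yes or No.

No

φ(178) = φ(2)·φ(89) = 1·88 = 88 = 2^3 · 11.
An element g generates (Z/178Z)^× iff g^(88/q) ≢ 1 (mod 178) for each prime q ∈ {2, 11}.
39^44 ≡ 1 (mod 178)  [q = 2: ≡ 1 ✗]
39^8 ≡ 91 (mod 178)  [q = 11: ≢ 1 ✓]
The check at q = 2 fails, so 39 generates a proper subgroup.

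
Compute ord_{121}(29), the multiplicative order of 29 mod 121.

Since 29 ∈ (Z/121Z)^×, its order divides φ(121) = φ(11^2) = 11·(11−1) = 110 = 2 · 5 · 11.
Divisors of 110: 1, 2, 5, 10, 11, 22, 55, 110.
Test each divisor d:
29^1 ≡ 29 (mod 121)
29^2 ≡ 115 (mod 121)
29^5 ≡ 76 (mod 121)
29^10 ≡ 89 (mod 121)
29^11 ≡ 40 (mod 121)
29^22 ≡ 27 (mod 121)
29^55 ≡ 120 (mod 121)
29^110 ≡ 1 (mod 121) ✓
The smallest such exponent is 110, so the order of 29 is 110.

110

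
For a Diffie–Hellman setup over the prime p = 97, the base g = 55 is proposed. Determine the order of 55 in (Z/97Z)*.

32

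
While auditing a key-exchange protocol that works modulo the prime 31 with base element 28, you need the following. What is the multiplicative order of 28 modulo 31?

15

The order of 28 must divide φ(31) = 31 − 1 = 30 = 2 · 3 · 5.
Divisors of 30: 1, 2, 3, 5, 6, 10, 15, 30.
Test each divisor d:
28^1 ≡ 28 (mod 31)
28^2 ≡ 9 (mod 31)
28^3 ≡ 4 (mod 31)
28^5 ≡ 5 (mod 31)
28^6 ≡ 16 (mod 31)
28^10 ≡ 25 (mod 31)
28^15 ≡ 1 (mod 31) ✓
Hence ord(28) = 15.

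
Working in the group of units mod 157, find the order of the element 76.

78

By Lagrange's theorem, ord_157(76) divides φ(157) = 157 − 1 = 156 = 2^2 · 3 · 13.
Divisors of 156: 1, 2, 3, 4, 6, 12, 13, 26, 39, 52, 78, 156.
Test each divisor d:
76^1 ≡ 76
76^2 ≡ 124
76^3 ≡ 4
76^4 ≡ 147
76^6 ≡ 16
76^12 ≡ 99
76^13 ≡ 145
76^26 ≡ 144
76^39 ≡ 156
76^52 ≡ 12
76^78 ≡ 1
Hence ord(76) = 78.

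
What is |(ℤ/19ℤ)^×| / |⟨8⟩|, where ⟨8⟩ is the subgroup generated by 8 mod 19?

3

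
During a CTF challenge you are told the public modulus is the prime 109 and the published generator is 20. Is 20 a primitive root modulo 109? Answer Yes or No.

φ(109) = 109 − 1 = 108 = 2^2 · 3^3.
An element g generates (Z/109Z)^× iff g^(108/q) ≢ 1 (mod 109) for each prime q ∈ {2, 3}.
20^54 ≡ 1 (mod 109)  [q = 2: ≡ 1 ✗]
20^36 ≡ 63 (mod 109)  [q = 3: ≢ 1 ✓]
The check at q = 2 fails, so 20 generates a proper subgroup.

No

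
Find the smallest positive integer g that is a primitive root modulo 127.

3

φ(127) = 127 − 1 = 126 = 2 · 3^2 · 7.
g is a primitive root iff g^(126/q) ≢ 1 (mod 127) for each prime q ∈ {2, 3, 7}.
g = 2: 2^63 ≡ 1 — hits 1, so not a primitive root.
g = 3: 3^63 ≡ 126; 3^42 ≡ 107; 3^18 ≡ 4 — none is 1, so 3 is a primitive root.
Hence the least primitive root of 127 is 3.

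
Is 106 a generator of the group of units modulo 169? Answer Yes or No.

Yes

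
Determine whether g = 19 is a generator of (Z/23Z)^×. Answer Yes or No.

Yes

φ(23) = 23 − 1 = 22 = 2 · 11.
19 is a primitive root mod 23 iff 19^(φ(23)/q) ≢ 1 for every prime q | φ(23), i.e. q ∈ {2, 11}.
19^11 ≡ 22 (mod 23)  [q = 2: ≢ 1 ✓]
19^2 ≡ 16 (mod 23)  [q = 11: ≢ 1 ✓]
None equal 1, so ord_23(19) = 22: 19 is a primitive root.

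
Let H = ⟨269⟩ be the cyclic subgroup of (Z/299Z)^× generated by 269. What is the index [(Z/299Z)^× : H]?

8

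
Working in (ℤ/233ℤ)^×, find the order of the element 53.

By Lagrange's theorem, ord_233(53) divides φ(233) = 233 − 1 = 232 = 2^3 · 29.
Divisors of 232: 1, 2, 4, 8, 29, 58, 116, 232.
Evaluate successive powers at the divisors of 232:
53^1 ≡ 53 (mod 233)
53^2 ≡ 13 (mod 233)
53^4 ≡ 169 (mod 233)
53^8 ≡ 135 (mod 233)
53^29 ≡ 136 (mod 233)
53^58 ≡ 89 (mod 233)
53^116 ≡ 232 (mod 233)
53^232 ≡ 1 (mod 233) ✓
The smallest such exponent is 232, so the order of 53 is 232.

232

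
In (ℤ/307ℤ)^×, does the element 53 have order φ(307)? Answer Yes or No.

φ(307) = 307 − 1 = 306 = 2 · 3^2 · 17.
53 is a primitive root mod 307 iff 53^(φ(307)/q) ≢ 1 for every prime q | φ(307), i.e. q ∈ {2, 3, 17}.
53^153 ≡ 1 (mod 307)  [q = 2: ≡ 1 ✗]
53^102 ≡ 289 (mod 307)  [q = 3: ≢ 1 ✓]
53^18 ≡ 1 (mod 307)  [q = 17: ≡ 1 ✗]
Since 53^153 ≡ 1, the order of 53 divides 153 < 306, so 53 is not a primitive root.

No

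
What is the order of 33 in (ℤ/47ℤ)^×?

By Lagrange's theorem, ord_47(33) divides φ(47) = 47 − 1 = 46 = 2 · 23.
Divisors of 46: 1, 2, 23, 46.
Check 33^d mod 47 for each divisor in increasing order:
33^1 ≡ 33 (mod 47)
33^2 ≡ 8 (mod 47)
33^23 ≡ 46 (mod 47)
33^46 ≡ 1 (mod 47) ✓
Hence ord(33) = 46.

46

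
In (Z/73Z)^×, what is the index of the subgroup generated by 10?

9

By Lagrange's theorem, ord_73(10) divides φ(73) = 73 − 1 = 72 = 2^3 · 3^2.
Divisors of 72: 1, 2, 3, 4, 6, 8, 9, 12, 18, 24, 36, 72.
Compute 10^d (mod 73) for the divisors d until we hit 1:
10^1 ≡ 10 (mod 73)
10^2 ≡ 27 (mod 73)
10^3 ≡ 51 (mod 73)
10^4 ≡ 72 (mod 73)
10^6 ≡ 46 (mod 73)
10^8 ≡ 1 (mod 73) ✓
Thus |⟨10⟩| = ord(10) = 8.
Index = |(Z/73Z)^×| / |⟨10⟩| = 72 / 8 = 9.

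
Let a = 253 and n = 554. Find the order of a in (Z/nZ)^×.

ord(253) | φ(554) = φ(2)·φ(277) = 1·276 = 276 = 2^2 · 3 · 23.
Divisors of 276: 1, 2, 3, 4, 6, 12, 23, 46, 69, 92, 138, 276.
Evaluate successive powers at the divisors of 276:
253^1 ≡ 253 (mod 554)
253^2 ≡ 299 (mod 554)
253^3 ≡ 303 (mod 554)
253^4 ≡ 207 (mod 554)
253^6 ≡ 399 (mod 554)
253^12 ≡ 203 (mod 554)
253^23 ≡ 95 (mod 554)
253^46 ≡ 161 (mod 554)
253^69 ≡ 337 (mod 554)
253^92 ≡ 437 (mod 554)
253^138 ≡ 553 (mod 554)
253^276 ≡ 1 (mod 554) ✓
Hence ord(253) = 276.

276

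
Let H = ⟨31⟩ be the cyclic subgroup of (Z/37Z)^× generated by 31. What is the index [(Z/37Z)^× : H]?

The order of 31 must divide φ(37) = 37 − 1 = 36 = 2^2 · 3^2.
Divisors of 36: 1, 2, 3, 4, 6, 9, 12, 18, 36.
Evaluate successive powers at the divisors of 36:
31^1 ≡ 31 (mod 37)
31^2 ≡ 36 (mod 37)
31^3 ≡ 6 (mod 37)
31^4 ≡ 1 (mod 37) ✓
Thus |⟨31⟩| = ord(31) = 4.
The index is φ(37) / ord(31) = 36 / 4 = 9.

9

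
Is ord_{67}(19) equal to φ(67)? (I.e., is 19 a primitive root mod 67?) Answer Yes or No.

No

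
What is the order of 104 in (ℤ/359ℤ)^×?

358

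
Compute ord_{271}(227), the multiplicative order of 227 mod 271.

ord(227) | φ(271) = 271 − 1 = 270 = 2 · 3^3 · 5.
Divisors of 270: 1, 2, 3, 5, 6, 9, 10, 15, 18, 27, 30, 45, 54, 90, 135, 270.
Test each divisor d:
227^1 ≡ 227
227^2 ≡ 39
227^3 ≡ 181
227^5 ≡ 13
227^6 ≡ 241
227^9 ≡ 261
227^10 ≡ 169
227^15 ≡ 29
227^18 ≡ 100
227^27 ≡ 84
227^30 ≡ 28
227^45 ≡ 270
227^54 ≡ 10
227^90 ≡ 1
So ord_271(227) = 90.

90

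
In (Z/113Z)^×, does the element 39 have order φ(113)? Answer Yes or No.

Yes

φ(113) = 113 − 1 = 112 = 2^4 · 7.
It suffices to check that the order of 39 is not a proper divisor of 112: compute 39^(112/q) for q ∈ {2, 7}.
39^56 ≡ 112 (mod 113)  [q = 2: ≢ 1 ✓]
39^16 ≡ 28 (mod 113)  [q = 7: ≢ 1 ✓]
Every test exponent gives a nontrivial residue, hence 39 generates the full group.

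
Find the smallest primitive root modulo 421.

2

φ(421) = 421 − 1 = 420 = 2^2 · 3 · 5 · 7.
g is a primitive root iff g^(420/q) ≢ 1 (mod 421) for each prime q ∈ {2, 3, 5, 7}.
g = 2: 2^210 ≡ 420; 2^140 ≡ 400; 2^84 ≡ 279; 2^60 ≡ 370 — none is 1, so 2 is a primitive root.
So 2 is the smallest generator of (Z/421Z)^×.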